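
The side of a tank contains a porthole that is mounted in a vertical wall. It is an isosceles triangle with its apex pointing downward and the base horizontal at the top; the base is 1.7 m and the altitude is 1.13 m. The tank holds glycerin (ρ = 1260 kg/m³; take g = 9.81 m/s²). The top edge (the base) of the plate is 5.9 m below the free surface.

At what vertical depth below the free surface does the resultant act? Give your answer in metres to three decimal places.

γ = ρg = 1260 × 9.81 / 1000 = 12.3606 kN/m³.
With the apex down, the centroid sits h/3 = 1.13/3 = 0.376667 m below the base (the top edge), so the centroid depth is h_c = 5.9 + 0.376667 = 6.27667 m.
A = ½ × 1.7 × 1.13 = 0.9605 m².
Resultant F = γ·h_c·A = 12.3606 × 6.27667 × 0.9605 = 74.5189 kN.
I_c = b·h³/36 = 1.7 × 1.13³/36 = 0.0681368 m⁴.
Centre of pressure: y_p = y_c + I_c/(y_c·A) = 6.27667 + 0.0681368/(6.27667 × 0.9605) = 6.27667 + 0.011302 = 6.28797 m along the plane.

h_p = 6.288 m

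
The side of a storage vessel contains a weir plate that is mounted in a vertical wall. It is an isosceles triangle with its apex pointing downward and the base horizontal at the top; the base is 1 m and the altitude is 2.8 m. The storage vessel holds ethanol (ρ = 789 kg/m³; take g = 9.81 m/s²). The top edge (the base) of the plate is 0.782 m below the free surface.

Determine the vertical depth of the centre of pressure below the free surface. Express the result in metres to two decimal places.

γ = ρg = 789 × 9.81 / 1000 = 7.74009 kN/m³.
With the apex down, the centroid sits h/3 = 2.8/3 = 0.933333 m below the base (the top edge), so the centroid depth is h_c = 0.782 + 0.933333 = 1.71533 m.
A = ½ × 1 × 2.8 = 1.4 m².
Resultant F = γ·h_c·A = 7.74009 × 1.71533 × 1.4 = 18.5875 kN.
I_c = b·h³/36 = 1 × 2.8³/36 = 0.609778 m⁴.
Centre of pressure: y_p = y_c + I_c/(y_c·A) = 1.71533 + 0.609778/(1.71533 × 1.4) = 1.71533 + 0.253919 = 1.96925 m along the plane.

h_p = 1.97 m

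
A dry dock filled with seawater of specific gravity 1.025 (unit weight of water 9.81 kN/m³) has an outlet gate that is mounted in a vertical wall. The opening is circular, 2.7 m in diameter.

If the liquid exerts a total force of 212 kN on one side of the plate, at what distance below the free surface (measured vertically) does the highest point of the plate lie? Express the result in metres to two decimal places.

γ = 1.025 × 9.81 = 10.05525 kN/m³.
A = π(1.35)² = 5.72555 m².
From F = γ·h_c·A, the centroid depth is h_c = 212/(10.05525 × 5.72555) = 3.68236 m.
The centroid is at the centre, 1.35 m below the top of the plate, so the highest point sits at h_top = 3.68236 − 1.35 = 2.33236 m below the surface.

d_top ≈ 2.33 m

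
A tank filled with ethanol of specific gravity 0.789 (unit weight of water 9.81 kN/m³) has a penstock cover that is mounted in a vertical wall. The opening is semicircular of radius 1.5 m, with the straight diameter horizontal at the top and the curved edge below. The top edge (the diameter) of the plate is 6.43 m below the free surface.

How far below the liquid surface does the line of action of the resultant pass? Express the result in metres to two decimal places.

h_p = 7.09 m

γ = 0.789 × 9.81 = 7.74009 kN/m³.
The centroid of a semicircle lies 4r/(3π) = 0.63662 m from the diameter, here below the top edge, so the centroid depth is h_c = 6.43 + 0.63662 = 7.06662 m.
A = πr²/2 = π × 1.5²/2 = 3.53429 m².
Resultant F = γ·h_c·A = 7.74009 × 7.06662 × 3.53429 = 193.312 kN.
I_c = (π/8 − 8/(9π))·r⁴ = 0.109757 × 1.5⁴ = 0.555645 m⁴.
Centre of pressure: y_p = y_c + I_c/(y_c·A) = 7.06662 + 0.555645/(7.06662 × 3.53429) = 7.06662 + 0.0222476 = 7.08887 m along the plane.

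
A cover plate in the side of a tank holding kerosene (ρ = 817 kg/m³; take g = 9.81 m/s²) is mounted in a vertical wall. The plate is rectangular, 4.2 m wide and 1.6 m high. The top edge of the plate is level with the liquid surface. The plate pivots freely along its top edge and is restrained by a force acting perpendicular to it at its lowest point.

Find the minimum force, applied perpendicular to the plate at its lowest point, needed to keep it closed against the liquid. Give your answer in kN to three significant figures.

γ = ρg = 817 × 9.81 / 1000 = 8.01477 kN/m³.
The centroid lies 1.6/2 = 0.8 m below the top edge, so the centroid depth is h_c = 0.8 m.
A = 4.2 × 1.6 = 6.72 m².
Resultant F = γ·h_c·A = 8.01477 × 0.8 × 6.72 = 43.0874 kN.
I_c = b·h³/12 = 4.2 × 1.6³/12 = 1.4336 m⁴.
Centre of pressure: y_p = y_c + I_c/(y_c·A) = 0.8 + 1.4336/(0.8 × 6.72) = 0.8 + 0.266667 = 1.06667 m along the plane.
The resultant acts 0.8 + 0.266667 = 1.06667 m (along the plate) below the hinge at the top edge, so the moment about the hinge is M = F × 1.06667 = 43.0874 × 1.06667 = 45.96 kN·m.
A normal force at the bottom, 1.6 m from the hinge, must supply this moment: P = 45.96/1.6 = 28.725 kN.

P ≈ 28.7 kN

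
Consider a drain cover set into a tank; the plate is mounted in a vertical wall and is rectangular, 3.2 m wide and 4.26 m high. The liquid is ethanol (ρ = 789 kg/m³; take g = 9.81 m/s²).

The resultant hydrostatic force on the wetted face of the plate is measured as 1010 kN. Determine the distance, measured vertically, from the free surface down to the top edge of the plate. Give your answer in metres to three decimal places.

d_top ≈ 7.442 m

γ = ρg = 789 × 9.81 / 1000 = 7.74009 kN/m³.
A = 3.2 × 4.26 = 13.632 m².
From F = γ·h_c·A, the centroid depth is h_c = 1010/(7.74009 × 13.632) = 9.57229 m.
The centroid lies 4.26/2 = 2.13 m below the top edge, so the top edge sits at h_top = 9.57229 − 2.13 = 7.44229 m below the surface.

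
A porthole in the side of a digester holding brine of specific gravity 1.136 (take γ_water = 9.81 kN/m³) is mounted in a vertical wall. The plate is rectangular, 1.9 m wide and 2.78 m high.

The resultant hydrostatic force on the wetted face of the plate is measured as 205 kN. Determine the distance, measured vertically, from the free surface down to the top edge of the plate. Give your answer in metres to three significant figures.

γ = 1.136 × 9.81 = 11.14416 kN/m³.
A = 1.9 × 2.78 = 5.282 m².
From F = γ·h_c·A, the centroid depth is h_c = 205/(11.14416 × 5.282) = 3.48264 m.
The centroid lies 2.78/2 = 1.39 m below the top edge, so the top edge sits at h_top = 3.48264 − 1.39 = 2.09264 m below the surface.

d_top ≈ 2.09 m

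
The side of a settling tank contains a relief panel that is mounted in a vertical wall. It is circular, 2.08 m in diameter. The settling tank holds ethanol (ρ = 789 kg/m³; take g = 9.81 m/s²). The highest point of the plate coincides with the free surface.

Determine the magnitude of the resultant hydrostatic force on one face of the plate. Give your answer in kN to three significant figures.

F ≈ 27.4 kN

γ = ρg = 789 × 9.81 / 1000 = 7.74009 kN/m³.
The centroid is at the centre, 1.04 m below the top of the plate, so the centroid depth is h_c = 1.04 m.
A = π(1.04)² = 3.39795 m².
Resultant F = γ·h_c·A = 7.74009 × 1.04 × 3.39795 = 27.3525 kN.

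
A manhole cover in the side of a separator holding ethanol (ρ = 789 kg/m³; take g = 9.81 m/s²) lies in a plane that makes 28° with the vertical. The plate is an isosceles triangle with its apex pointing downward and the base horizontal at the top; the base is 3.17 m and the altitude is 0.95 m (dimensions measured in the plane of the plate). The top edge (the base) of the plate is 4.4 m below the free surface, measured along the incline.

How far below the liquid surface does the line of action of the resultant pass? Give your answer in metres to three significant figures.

γ = ρg = 789 × 9.81 / 1000 = 7.74009 kN/m³.
The plate makes 28° with the vertical, i.e. θ = 90° − 28° = 62° to the horizontal. Measuring y along the incline from the free-surface line, vertical depth h = y·sinθ with sinθ = 0.882948.
With the apex down, the centroid sits h/3 = 0.95/3 = 0.316667 m below the base (the top edge), so y_c = 4.4 + 0.316667 = 4.71667 m and h_c = 4.71667 × 0.882948 = 4.16457 m.
A = ½ × 3.17 × 0.95 = 1.50575 m².
Resultant F = γ·h_c·A = 7.74009 × 4.16457 × 1.50575 = 48.5366 kN.
I_c = b·h³/36 = 3.17 × 0.95³/36 = 0.0754966 m⁴.
Centre of pressure: y_p = y_c + I_c/(y_c·A) = 4.71667 + 0.0754966/(4.71667 × 1.50575) = 4.71667 + 0.0106301 = 4.7273 m along the plane.
Vertically, h_p = y_p·sinθ = 4.7273 × 0.882948 = 4.17396 m.

h_p = 4.17 m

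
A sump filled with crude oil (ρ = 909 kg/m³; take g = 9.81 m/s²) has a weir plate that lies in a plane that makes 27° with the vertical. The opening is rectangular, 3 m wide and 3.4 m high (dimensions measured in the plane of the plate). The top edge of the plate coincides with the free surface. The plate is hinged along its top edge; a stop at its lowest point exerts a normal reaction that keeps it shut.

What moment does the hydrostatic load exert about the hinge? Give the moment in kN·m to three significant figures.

γ = ρg = 909 × 9.81 / 1000 = 8.91729 kN/m³.
The plate makes 27° with the vertical, i.e. θ = 90° − 27° = 63° to the horizontal. Measuring y along the incline from the free-surface line, vertical depth h = y·sinθ with sinθ = 0.891007.
The centroid lies 3.4/2 = 1.7 m below the top edge, so y_c = 1.7 m and h_c = 1.7 × 0.891007 = 1.51471 m.
A = 3 × 3.4 = 10.2 m².
Resultant F = γ·h_c·A = 8.91729 × 1.51471 × 10.2 = 137.773 kN.
I_c = b·h³/12 = 3 × 3.4³/12 = 9.826 m⁴.
Centre of pressure: y_p = y_c + I_c/(y_c·A) = 1.7 + 9.826/(1.7 × 10.2) = 1.7 + 0.566667 = 2.26667 m along the plane.
The resultant acts 1.7 + 0.566667 = 2.26667 m (along the plate) below the hinge at the top edge, so the moment about the hinge is M = F × 2.26667 = 137.773 × 2.26667 = 312.286 kN·m.

M ≈ 312 kN·m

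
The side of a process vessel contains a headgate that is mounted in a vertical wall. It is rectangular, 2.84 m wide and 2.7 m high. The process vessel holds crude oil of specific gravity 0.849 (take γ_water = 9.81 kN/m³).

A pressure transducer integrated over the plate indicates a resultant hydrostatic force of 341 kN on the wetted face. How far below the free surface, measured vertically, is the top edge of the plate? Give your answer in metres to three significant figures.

γ = 0.849 × 9.81 = 8.32869 kN/m³.
A = 2.84 × 2.7 = 7.668 m².
From F = γ·h_c·A, the centroid depth is h_c = 341/(8.32869 × 7.668) = 5.33944 m.
The centroid lies 2.7/2 = 1.35 m below the top edge, so the top edge sits at h_top = 5.33944 − 1.35 = 3.98944 m below the surface.

d_top ≈ 3.99 m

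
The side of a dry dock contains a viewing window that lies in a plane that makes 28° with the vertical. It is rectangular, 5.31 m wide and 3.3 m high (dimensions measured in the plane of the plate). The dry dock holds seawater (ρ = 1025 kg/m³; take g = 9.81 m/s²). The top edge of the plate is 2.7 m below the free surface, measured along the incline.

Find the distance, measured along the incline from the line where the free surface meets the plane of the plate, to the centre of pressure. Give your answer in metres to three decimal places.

y_p = 4.559 m

γ = ρg = 1025 × 9.81 / 1000 = 10.05525 kN/m³.
The plate makes 28° with the vertical, i.e. θ = 90° − 28° = 62° to the horizontal. Measuring y along the incline from the free-surface line, vertical depth h = y·sinθ with sinθ = 0.882948.
The centroid lies 3.3/2 = 1.65 m below the top edge, so y_c = 2.7 + 1.65 = 4.35 m and h_c = 4.35 × 0.882948 = 3.84082 m.
A = 5.31 × 3.3 = 17.523 m².
Resultant F = γ·h_c·A = 10.05525 × 3.84082 × 17.523 = 676.745 kN.
I_c = b·h³/12 = 5.31 × 3.3³/12 = 15.9021 m⁴.
Centre of pressure: y_p = y_c + I_c/(y_c·A) = 4.35 + 15.9021/(4.35 × 17.523) = 4.35 + 0.20862 = 4.55862 m along the plane.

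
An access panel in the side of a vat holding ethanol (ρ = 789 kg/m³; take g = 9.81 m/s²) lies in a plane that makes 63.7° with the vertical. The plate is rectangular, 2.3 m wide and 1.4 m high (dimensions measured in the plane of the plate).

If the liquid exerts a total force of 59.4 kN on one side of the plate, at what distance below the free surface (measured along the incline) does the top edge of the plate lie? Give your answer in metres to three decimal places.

γ = ρg = 789 × 9.81 / 1000 = 7.74009 kN/m³.
A = 2.3 × 1.4 = 3.22 m².
From F = γ·h_c·A, the centroid depth is h_c = 59.4/(7.74009 × 3.22) = 2.38333 m.
The plate makes 63.7° with the vertical, i.e. θ = 90° − 63.7° = 26.3° to the horizontal. Measuring y along the incline from the free-surface line, vertical depth h = y·sinθ with sinθ = 0.443071.
Along the incline, y_c = h_c/sinθ = 2.38333/0.443071 = 5.37912 m.
The centroid lies 1.4/2 = 0.7 m below the top edge, so the top edge sits at y_top = 5.37912 − 0.7 = 4.67912 m along the incline.

y_top ≈ 4.679 m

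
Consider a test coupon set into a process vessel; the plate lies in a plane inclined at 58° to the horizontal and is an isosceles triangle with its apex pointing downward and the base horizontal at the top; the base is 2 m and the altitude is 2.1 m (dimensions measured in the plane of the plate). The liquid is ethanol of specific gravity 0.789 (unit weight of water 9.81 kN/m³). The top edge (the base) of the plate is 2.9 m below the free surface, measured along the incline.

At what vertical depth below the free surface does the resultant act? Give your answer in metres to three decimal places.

h_p = 3.111 m

γ = 0.789 × 9.81 = 7.74009 kN/m³.
Let θ = 58° be the plate's angle to the horizontal; measure y along the incline from where the plane meets the free surface. Vertical depth h = y·sinθ with sinθ = 0.848048.
With the apex down, the centroid sits h/3 = 2.1/3 = 0.7 m below the base (the top edge), so y_c = 2.9 + 0.7 = 3.6 m and h_c = 3.6 × 0.848048 = 3.05297 m.
A = ½ × 2 × 2.1 = 2.1 m².
Resultant F = γ·h_c·A = 7.74009 × 3.05297 × 2.1 = 49.6236 kN.
I_c = b·h³/36 = 2 × 2.1³/36 = 0.5145 m⁴.
Centre of pressure: y_p = y_c + I_c/(y_c·A) = 3.6 + 0.5145/(3.6 × 2.1) = 3.6 + 0.0680556 = 3.66806 m along the plane.
Vertically, h_p = y_p·sinθ = 3.66806 × 0.848048 = 3.11069 m.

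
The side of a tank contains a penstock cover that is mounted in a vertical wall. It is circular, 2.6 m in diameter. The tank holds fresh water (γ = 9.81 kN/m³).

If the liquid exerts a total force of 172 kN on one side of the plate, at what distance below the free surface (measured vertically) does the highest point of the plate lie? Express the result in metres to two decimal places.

γ = 9.81 kN/m³.
A = π(1.3)² = 5.30929 m².
From F = γ·h_c·A, the centroid depth is h_c = 172/(9.81 × 5.30929) = 3.30235 m.
The centroid is at the centre, 1.3 m below the top of the plate, so the highest point sits at h_top = 3.30235 − 1.3 = 2.00235 m below the surface.

d_top ≈ 2.00 m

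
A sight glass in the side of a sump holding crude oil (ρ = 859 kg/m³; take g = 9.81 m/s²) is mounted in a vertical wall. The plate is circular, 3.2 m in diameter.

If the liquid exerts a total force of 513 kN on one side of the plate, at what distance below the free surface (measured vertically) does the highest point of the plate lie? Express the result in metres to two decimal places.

d_top ≈ 5.97 m

γ = ρg = 859 × 9.81 / 1000 = 8.42679 kN/m³.
A = π(1.6)² = 8.04248 m².
From F = γ·h_c·A, the centroid depth is h_c = 513/(8.42679 × 8.04248) = 7.56947 m.
The centroid is at the centre, 1.6 m below the top of the plate, so the highest point sits at h_top = 7.56947 − 1.6 = 5.96947 m below the surface.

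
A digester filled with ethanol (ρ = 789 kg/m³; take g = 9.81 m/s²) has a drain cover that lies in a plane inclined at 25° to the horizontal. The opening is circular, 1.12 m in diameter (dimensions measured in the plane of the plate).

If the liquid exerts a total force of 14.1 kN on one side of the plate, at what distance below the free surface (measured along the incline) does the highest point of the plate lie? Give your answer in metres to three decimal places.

γ = ρg = 789 × 9.81 / 1000 = 7.74009 kN/m³.
A = π(0.56)² = 0.985203 m².
From F = γ·h_c·A, the centroid depth is h_c = 14.1/(7.74009 × 0.985203) = 1.84904 m.
Let θ = 25° be the plate's angle to the horizontal; measure y along the incline from where the plane meets the free surface. Vertical depth h = y·sinθ with sinθ = 0.422618.
Along the incline, y_c = h_c/sinθ = 1.84904/0.422618 = 4.3752 m.
The centroid is at the centre, 0.56 m below the top of the plate, so the highest point sits at y_top = 4.3752 − 0.56 = 3.8152 m along the incline.

y_top ≈ 3.815 m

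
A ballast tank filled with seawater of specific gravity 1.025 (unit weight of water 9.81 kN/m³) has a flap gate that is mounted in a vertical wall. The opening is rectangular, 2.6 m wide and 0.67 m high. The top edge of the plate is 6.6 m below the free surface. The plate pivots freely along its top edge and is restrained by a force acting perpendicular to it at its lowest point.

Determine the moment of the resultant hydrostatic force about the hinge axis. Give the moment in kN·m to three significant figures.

γ = 1.025 × 9.81 = 10.05525 kN/m³.
The centroid lies 0.67/2 = 0.335 m below the top edge, so the centroid depth is h_c = 6.6 + 0.335 = 6.935 m.
A = 2.6 × 0.67 = 1.742 m².
Resultant F = γ·h_c·A = 10.05525 × 6.935 × 1.742 = 121.475 kN.
I_c = b·h³/12 = 2.6 × 0.67³/12 = 0.0651653 m⁴.
Centre of pressure: y_p = y_c + I_c/(y_c·A) = 6.935 + 0.0651653/(6.935 × 1.742) = 6.935 + 0.00539413 = 6.94039 m along the plane.
The resultant acts 0.335 + 0.00539413 = 0.340394 m (along the plate) below the hinge at the top edge, so the moment about the hinge is M = F × 0.340394 = 121.475 × 0.340394 = 41.3494 kN·m.

M ≈ 41.3 kN·m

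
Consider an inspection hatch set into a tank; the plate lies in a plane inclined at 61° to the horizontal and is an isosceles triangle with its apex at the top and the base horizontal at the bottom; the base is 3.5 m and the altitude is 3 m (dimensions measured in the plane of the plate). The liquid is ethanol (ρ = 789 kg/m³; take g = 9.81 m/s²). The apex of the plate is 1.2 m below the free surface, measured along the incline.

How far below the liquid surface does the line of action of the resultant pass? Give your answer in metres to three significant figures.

h_p = 2.94 m

γ = ρg = 789 × 9.81 / 1000 = 7.74009 kN/m³.
Let θ = 61° be the plate's angle to the horizontal; measure y along the incline from where the plane meets the free surface. Vertical depth h = y·sinθ with sinθ = 0.874620.
With the apex up, the centroid sits 2h/3 = 2 × 3/3 = 2 m below the apex, so y_c = 1.2 + 2 = 3.2 m and h_c = 3.2 × 0.874620 = 2.79878 m.
A = ½ × 3.5 × 3 = 5.25 m².
Resultant F = γ·h_c·A = 7.74009 × 2.79878 × 5.25 = 113.73 kN.
I_c = b·h³/36 = 3.5 × 3³/36 = 2.625 m⁴.
Centre of pressure: y_p = y_c + I_c/(y_c·A) = 3.2 + 2.625/(3.2 × 5.25) = 3.2 + 0.15625 = 3.35625 m along the plane.
Vertically, h_p = y_p·sinθ = 3.35625 × 0.874620 = 2.93544 m.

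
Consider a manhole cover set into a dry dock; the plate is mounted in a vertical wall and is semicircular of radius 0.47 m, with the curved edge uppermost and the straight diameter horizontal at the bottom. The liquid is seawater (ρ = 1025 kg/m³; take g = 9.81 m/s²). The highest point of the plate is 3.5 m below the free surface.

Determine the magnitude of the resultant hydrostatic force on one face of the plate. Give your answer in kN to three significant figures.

γ = ρg = 1025 × 9.81 / 1000 = 10.05525 kN/m³.
The centroid lies 4r/(3π) = 0.199474 m above the diameter, so r − 4r/(3π) = 0.47 − 0.199474 = 0.270526 m below the topmost point, so the centroid depth is h_c = 3.5 + 0.270526 = 3.77053 m.
A = πr²/2 = π × 0.47²/2 = 0.346989 m².
Resultant F = γ·h_c·A = 10.05525 × 3.77053 × 0.346989 = 13.1556 kN.

F ≈ 13.2 kN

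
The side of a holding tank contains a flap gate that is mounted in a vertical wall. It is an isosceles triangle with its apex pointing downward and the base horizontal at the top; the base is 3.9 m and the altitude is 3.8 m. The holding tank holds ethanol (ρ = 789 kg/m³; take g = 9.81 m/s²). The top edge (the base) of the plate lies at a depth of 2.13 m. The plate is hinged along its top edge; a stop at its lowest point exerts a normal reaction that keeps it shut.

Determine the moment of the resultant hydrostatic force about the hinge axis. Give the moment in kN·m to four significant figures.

γ = ρg = 789 × 9.81 / 1000 = 7.74009 kN/m³.
With the apex down, the centroid sits h/3 = 3.8/3 = 1.26667 m below the base (the top edge), so the centroid depth is h_c = 2.13 + 1.26667 = 3.39667 m.
A = ½ × 3.9 × 3.8 = 7.41 m².
Resultant F = γ·h_c·A = 7.74009 × 3.39667 × 7.41 = 194.813 kN.
I_c = b·h³/36 = 3.9 × 3.8³/36 = 5.94447 m⁴.
Centre of pressure: y_p = y_c + I_c/(y_c·A) = 3.39667 + 5.94447/(3.39667 × 7.41) = 3.39667 + 0.236179 = 3.63285 m along the plane.
The resultant acts 1.26667 + 0.236179 = 1.50285 m (along the plate) below the hinge at the top edge, so the moment about the hinge is M = F × 1.50285 = 194.813 × 1.50285 = 292.775 kN·m.

M ≈ 292.8 kN·m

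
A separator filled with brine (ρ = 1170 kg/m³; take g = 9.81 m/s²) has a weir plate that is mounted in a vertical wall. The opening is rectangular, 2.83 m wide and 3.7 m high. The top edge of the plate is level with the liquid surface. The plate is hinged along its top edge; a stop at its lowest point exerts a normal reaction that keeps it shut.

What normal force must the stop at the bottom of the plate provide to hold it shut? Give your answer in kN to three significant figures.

γ = ρg = 1170 × 9.81 / 1000 = 11.4777 kN/m³.
The centroid lies 3.7/2 = 1.85 m below the top edge, so the centroid depth is h_c = 1.85 m.
A = 2.83 × 3.7 = 10.471 m².
Resultant F = γ·h_c·A = 11.4777 × 1.85 × 10.471 = 222.339 kN.
I_c = b·h³/12 = 2.83 × 3.7³/12 = 11.9457 m⁴.
Centre of pressure: y_p = y_c + I_c/(y_c·A) = 1.85 + 11.9457/(1.85 × 10.471) = 1.85 + 0.616668 = 2.46667 m along the plane.
The resultant acts 1.85 + 0.616668 = 2.46667 m (along the plate) below the hinge at the top edge, so the moment about the hinge is M = F × 2.46667 = 222.339 × 2.46667 = 548.437 kN·m.
A normal force at the bottom, 3.7 m from the hinge, must supply this moment: P = 548.437/3.7 = 148.226 kN.

P ≈ 148 kN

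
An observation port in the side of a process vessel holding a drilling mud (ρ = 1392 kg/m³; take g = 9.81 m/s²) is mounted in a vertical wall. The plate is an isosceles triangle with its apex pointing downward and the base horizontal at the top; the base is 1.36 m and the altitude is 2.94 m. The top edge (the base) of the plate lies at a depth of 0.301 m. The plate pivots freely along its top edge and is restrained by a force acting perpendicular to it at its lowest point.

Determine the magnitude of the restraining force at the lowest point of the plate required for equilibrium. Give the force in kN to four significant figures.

P ≈ 16.12 kN

γ = ρg = 1392 × 9.81 / 1000 = 13.65552 kN/m³.
With the apex down, the centroid sits h/3 = 2.94/3 = 0.98 m below the base (the top edge), so the centroid depth is h_c = 0.301 + 0.98 = 1.281 m.
A = ½ × 1.36 × 2.94 = 1.9992 m².
Resultant F = γ·h_c·A = 13.65552 × 1.281 × 1.9992 = 34.9714 kN.
I_c = b·h³/36 = 1.36 × 2.94³/36 = 0.960016 m⁴.
Centre of pressure: y_p = y_c + I_c/(y_c·A) = 1.281 + 0.960016/(1.281 × 1.9992) = 1.281 + 0.374863 = 1.65586 m along the plane.
The resultant acts 0.98 + 0.374863 = 1.35486 m (along the plate) below the hinge at the top edge, so the moment about the hinge is M = F × 1.35486 = 34.9714 × 1.35486 = 47.3814 kN·m.
A normal force at the bottom, 2.94 m from the hinge, must supply this moment: P = 47.3814/2.94 = 16.1161 kN.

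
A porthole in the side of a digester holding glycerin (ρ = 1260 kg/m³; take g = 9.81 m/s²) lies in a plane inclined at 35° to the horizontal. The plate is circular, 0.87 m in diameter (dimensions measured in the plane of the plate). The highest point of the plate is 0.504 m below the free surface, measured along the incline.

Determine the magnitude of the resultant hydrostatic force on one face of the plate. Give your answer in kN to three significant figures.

F ≈ 3.96 kN

γ = ρg = 1260 × 9.81 / 1000 = 12.3606 kN/m³.
Let θ = 35° be the plate's angle to the horizontal; measure y along the incline from where the plane meets the free surface. Vertical depth h = y·sinθ with sinθ = 0.573576.
The centroid is at the centre, 0.435 m below the top of the plate, so y_c = 0.504 + 0.435 = 0.939 m and h_c = 0.939 × 0.573576 = 0.538588 m.
A = π(0.435)² = 0.594468 m².
Resultant F = γ·h_c·A = 12.3606 × 0.538588 × 0.594468 = 3.95753 kN.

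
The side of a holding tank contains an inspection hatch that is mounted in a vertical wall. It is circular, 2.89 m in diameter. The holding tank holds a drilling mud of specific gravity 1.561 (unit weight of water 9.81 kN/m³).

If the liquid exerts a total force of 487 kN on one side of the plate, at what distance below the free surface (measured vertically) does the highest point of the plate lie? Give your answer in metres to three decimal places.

γ = 1.561 × 9.81 = 15.31341 kN/m³.
A = π(1.445)² = 6.55972 m².
From F = γ·h_c·A, the centroid depth is h_c = 487/(15.31341 × 6.55972) = 4.8481 m.
The centroid is at the centre, 1.445 m below the top of the plate, so the highest point sits at h_top = 4.8481 − 1.445 = 3.4031 m below the surface.

d_top ≈ 3.403 m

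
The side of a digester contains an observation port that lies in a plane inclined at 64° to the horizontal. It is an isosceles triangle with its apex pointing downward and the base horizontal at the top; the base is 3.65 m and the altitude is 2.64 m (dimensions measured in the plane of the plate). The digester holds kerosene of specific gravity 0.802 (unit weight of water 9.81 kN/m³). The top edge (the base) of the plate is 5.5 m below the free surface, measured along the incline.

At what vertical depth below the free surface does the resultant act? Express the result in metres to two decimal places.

γ = 0.802 × 9.81 = 7.86762 kN/m³.
Let θ = 64° be the plate's angle to the horizontal; measure y along the incline from where the plane meets the free surface. Vertical depth h = y·sinθ with sinθ = 0.898794.
With the apex down, the centroid sits h/3 = 2.64/3 = 0.88 m below the base (the top edge), so y_c = 5.5 + 0.88 = 6.38 m and h_c = 6.38 × 0.898794 = 5.73431 m.
A = ½ × 3.65 × 2.64 = 4.818 m².
Resultant F = γ·h_c·A = 7.86762 × 5.73431 × 4.818 = 217.366 kN.
I_c = b·h³/36 = 3.65 × 2.64³/36 = 1.86553 m⁴.
Centre of pressure: y_p = y_c + I_c/(y_c·A) = 6.38 + 1.86553/(6.38 × 4.818) = 6.38 + 0.0606897 = 6.44069 m along the plane.
Vertically, h_p = y_p·sinθ = 6.44069 × 0.898794 = 5.78885 m.

h_p = 5.79 m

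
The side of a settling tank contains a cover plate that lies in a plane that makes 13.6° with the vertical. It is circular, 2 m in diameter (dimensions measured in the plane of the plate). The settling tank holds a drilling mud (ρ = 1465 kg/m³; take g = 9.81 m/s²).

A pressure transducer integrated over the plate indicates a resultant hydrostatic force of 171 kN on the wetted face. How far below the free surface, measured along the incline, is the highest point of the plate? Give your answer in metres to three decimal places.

γ = ρg = 1465 × 9.81 / 1000 = 14.37165 kN/m³.
A = π(1)² = 3.14159 m².
From F = γ·h_c·A, the centroid depth is h_c = 171/(14.37165 × 3.14159) = 3.78739 m.
The plate makes 13.6° with the vertical, i.e. θ = 90° − 13.6° = 76.4° to the horizontal. Measuring y along the incline from the free-surface line, vertical depth h = y·sinθ with sinθ = 0.971961.
Along the incline, y_c = h_c/sinθ = 3.78739/0.971961 = 3.89665 m.
The centroid is at the centre, 1 m below the top of the plate, so the highest point sits at y_top = 3.89665 − 1 = 2.89665 m along the incline.

y_top ≈ 2.897 m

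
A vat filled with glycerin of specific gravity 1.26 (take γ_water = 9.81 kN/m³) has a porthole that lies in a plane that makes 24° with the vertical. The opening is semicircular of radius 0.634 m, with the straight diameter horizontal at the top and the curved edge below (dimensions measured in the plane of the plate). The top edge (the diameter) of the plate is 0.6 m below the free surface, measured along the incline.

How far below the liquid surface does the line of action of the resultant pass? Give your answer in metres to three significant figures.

h_p = 0.823 m

γ = 1.26 × 9.81 = 12.3606 kN/m³.
The plate makes 24° with the vertical, i.e. θ = 90° − 24° = 66° to the horizontal. Measuring y along the incline from the free-surface line, vertical depth h = y·sinθ with sinθ = 0.913545.
The centroid of a semicircle lies 4r/(3π) = 0.269078 m from the diameter, here below the top edge, so y_c = 0.6 + 0.269078 = 0.869078 m and h_c = 0.869078 × 0.913545 = 0.793942 m.
A = πr²/2 = π × 0.634²/2 = 0.631391 m².
Resultant F = γ·h_c·A = 12.3606 × 0.793942 × 0.631391 = 6.19622 kN.
I_c = (π/8 − 8/(9π))·r⁴ = 0.109757 × 0.634⁴ = 0.0177333 m⁴.
Centre of pressure: y_p = y_c + I_c/(y_c·A) = 0.869078 + 0.0177333/(0.869078 × 0.631391) = 0.869078 + 0.0323171 = 0.901395 m along the plane.
Vertically, h_p = y_p·sinθ = 0.901395 × 0.913545 = 0.823465 m.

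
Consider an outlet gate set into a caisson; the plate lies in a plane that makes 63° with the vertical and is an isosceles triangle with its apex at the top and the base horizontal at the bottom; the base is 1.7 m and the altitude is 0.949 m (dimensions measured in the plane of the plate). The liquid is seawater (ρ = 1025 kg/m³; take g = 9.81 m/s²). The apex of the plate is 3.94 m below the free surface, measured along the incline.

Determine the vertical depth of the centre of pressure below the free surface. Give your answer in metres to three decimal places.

γ = ρg = 1025 × 9.81 / 1000 = 10.05525 kN/m³.
The plate makes 63° with the vertical, i.e. θ = 90° − 63° = 27° to the horizontal. Measuring y along the incline from the free-surface line, vertical depth h = y·sinθ with sinθ = 0.453990.
With the apex up, the centroid sits 2h/3 = 2 × 0.949/3 = 0.632667 m below the apex, so y_c = 3.94 + 0.632667 = 4.57267 m and h_c = 4.57267 × 0.453990 = 2.07595 m.
A = ½ × 1.7 × 0.949 = 0.80665 m².
Resultant F = γ·h_c·A = 10.05525 × 2.07595 × 0.80665 = 16.8382 kN.
I_c = b·h³/36 = 1.7 × 0.949³/36 = 0.0403594 m⁴.
Centre of pressure: y_p = y_c + I_c/(y_c·A) = 4.57267 + 0.0403594/(4.57267 × 0.80665) = 4.57267 + 0.0109418 = 4.58361 m along the plane.
Vertically, h_p = y_p·sinθ = 4.58361 × 0.453990 = 2.08091 m.

h_p = 2.081 m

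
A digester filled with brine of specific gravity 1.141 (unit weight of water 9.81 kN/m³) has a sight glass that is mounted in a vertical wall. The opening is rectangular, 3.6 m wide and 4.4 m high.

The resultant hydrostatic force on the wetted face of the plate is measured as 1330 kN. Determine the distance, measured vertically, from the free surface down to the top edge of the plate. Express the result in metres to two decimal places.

γ = 1.141 × 9.81 = 11.19321 kN/m³.
A = 3.6 × 4.4 = 15.84 m².
From F = γ·h_c·A, the centroid depth is h_c = 1330/(11.19321 × 15.84) = 7.50139 m.
The centroid lies 4.4/2 = 2.2 m below the top edge, so the top edge sits at h_top = 7.50139 − 2.2 = 5.30139 m below the surface.

d_top ≈ 5.30 m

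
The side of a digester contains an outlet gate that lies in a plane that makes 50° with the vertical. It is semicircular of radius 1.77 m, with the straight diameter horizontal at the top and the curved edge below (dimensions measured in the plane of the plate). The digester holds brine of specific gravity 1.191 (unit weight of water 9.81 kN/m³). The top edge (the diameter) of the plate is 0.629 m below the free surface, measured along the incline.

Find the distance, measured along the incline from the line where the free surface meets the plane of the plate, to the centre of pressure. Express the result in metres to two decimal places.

y_p = 1.54 m

γ = 1.191 × 9.81 = 11.68371 kN/m³.
The plate makes 50° with the vertical, i.e. θ = 90° − 50° = 40° to the horizontal. Measuring y along the incline from the free-surface line, vertical depth h = y·sinθ with sinθ = 0.642788.
The centroid of a semicircle lies 4r/(3π) = 0.751211 m from the diameter, here below the top edge, so y_c = 0.629 + 0.751211 = 1.38021 m and h_c = 1.38021 × 0.642788 = 0.887182 m.
A = πr²/2 = π × 1.77²/2 = 4.92115 m².
Resultant F = γ·h_c·A = 11.68371 × 0.887182 × 4.92115 = 51.0106 kN.
I_c = (π/8 − 8/(9π))·r⁴ = 0.109757 × 1.77⁴ = 1.07727 m⁴.
Centre of pressure: y_p = y_c + I_c/(y_c·A) = 1.38021 + 1.07727/(1.38021 × 4.92115) = 1.38021 + 0.158604 = 1.53881 m along the plane.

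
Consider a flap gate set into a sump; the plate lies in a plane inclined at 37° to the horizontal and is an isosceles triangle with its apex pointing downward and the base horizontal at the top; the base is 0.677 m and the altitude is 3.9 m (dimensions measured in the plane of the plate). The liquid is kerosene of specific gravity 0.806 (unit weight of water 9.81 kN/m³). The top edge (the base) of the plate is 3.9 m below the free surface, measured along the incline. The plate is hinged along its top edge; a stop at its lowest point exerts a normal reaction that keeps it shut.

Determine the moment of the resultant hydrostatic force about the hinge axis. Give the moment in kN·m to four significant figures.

M ≈ 47.77 kN·m

γ = 0.806 × 9.81 = 7.90686 kN/m³.
Let θ = 37° be the plate's angle to the horizontal; measure y along the incline from where the plane meets the free surface. Vertical depth h = y·sinθ with sinθ = 0.601815.
With the apex down, the centroid sits h/3 = 3.9/3 = 1.3 m below the base (the top edge), so y_c = 3.9 + 1.3 = 5.2 m and h_c = 5.2 × 0.601815 = 3.12944 m.
A = ½ × 0.677 × 3.9 = 1.32015 m².
Resultant F = γ·h_c·A = 7.90686 × 3.12944 × 1.32015 = 32.6658 kN.
I_c = b·h³/36 = 0.677 × 3.9³/36 = 1.11553 m⁴.
Centre of pressure: y_p = y_c + I_c/(y_c·A) = 5.2 + 1.11553/(5.2 × 1.32015) = 5.2 + 0.1625 = 5.3625 m along the plane.
The resultant acts 1.3 + 0.1625 = 1.4625 m (along the plate) below the hinge at the top edge, so the moment about the hinge is M = F × 1.4625 = 32.6658 × 1.4625 = 47.7737 kN·m.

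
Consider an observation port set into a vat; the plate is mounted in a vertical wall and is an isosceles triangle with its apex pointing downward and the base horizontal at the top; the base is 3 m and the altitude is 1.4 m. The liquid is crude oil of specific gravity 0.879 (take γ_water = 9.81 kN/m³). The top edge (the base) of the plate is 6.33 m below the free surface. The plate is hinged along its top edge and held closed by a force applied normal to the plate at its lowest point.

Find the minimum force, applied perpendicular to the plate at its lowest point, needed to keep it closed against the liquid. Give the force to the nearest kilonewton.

P ≈ 42 kN

γ = 0.879 × 9.81 = 8.62299 kN/m³.
With the apex down, the centroid sits h/3 = 1.4/3 = 0.466667 m below the base (the top edge), so the centroid depth is h_c = 6.33 + 0.466667 = 6.79667 m.
A = ½ × 3 × 1.4 = 2.1 m².
Resultant F = γ·h_c·A = 8.62299 × 6.79667 × 2.1 = 123.076 kN.
I_c = b·h³/36 = 3 × 1.4³/36 = 0.228667 m⁴.
Centre of pressure: y_p = y_c + I_c/(y_c·A) = 6.79667 + 0.228667/(6.79667 × 2.1) = 6.79667 + 0.0160209 = 6.81269 m along the plane.
The resultant acts 0.466667 + 0.0160209 = 0.482688 m (along the plate) below the hinge at the top edge, so the moment about the hinge is M = F × 0.482688 = 123.076 × 0.482688 = 59.4073 kN·m.
A normal force at the bottom, 1.4 m from the hinge, must supply this moment: P = 59.4073/1.4 = 42.4338 kN.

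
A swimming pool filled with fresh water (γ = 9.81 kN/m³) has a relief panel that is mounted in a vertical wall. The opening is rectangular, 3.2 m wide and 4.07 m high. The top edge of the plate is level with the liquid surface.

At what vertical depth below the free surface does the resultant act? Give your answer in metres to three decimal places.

h_p = 2.713 m

γ = 9.81 kN/m³.
The centroid lies 4.07/2 = 2.035 m below the top edge, so the centroid depth is h_c = 2.035 m.
A = 3.2 × 4.07 = 13.024 m².
Resultant F = γ·h_c·A = 9.81 × 2.035 × 13.024 = 260.003 kN.
I_c = b·h³/12 = 3.2 × 4.07³/12 = 17.9784 m⁴.
Centre of pressure: y_p = y_c + I_c/(y_c·A) = 2.035 + 17.9784/(2.035 × 13.024) = 2.035 + 0.678332 = 2.71333 m along the plane.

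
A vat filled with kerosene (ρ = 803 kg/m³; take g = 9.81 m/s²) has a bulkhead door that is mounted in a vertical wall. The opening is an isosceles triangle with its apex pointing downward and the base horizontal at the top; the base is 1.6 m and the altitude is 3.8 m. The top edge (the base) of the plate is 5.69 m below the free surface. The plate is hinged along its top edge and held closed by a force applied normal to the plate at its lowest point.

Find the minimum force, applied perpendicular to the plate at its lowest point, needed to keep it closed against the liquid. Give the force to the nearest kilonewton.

γ = ρg = 803 × 9.81 / 1000 = 7.87743 kN/m³.
With the apex down, the centroid sits h/3 = 3.8/3 = 1.26667 m below the base (the top edge), so the centroid depth is h_c = 5.69 + 1.26667 = 6.95667 m.
A = ½ × 1.6 × 3.8 = 3.04 m².
Resultant F = γ·h_c·A = 7.87743 × 6.95667 × 3.04 = 166.594 kN.
I_c = b·h³/36 = 1.6 × 3.8³/36 = 2.43876 m⁴.
Centre of pressure: y_p = y_c + I_c/(y_c·A) = 6.95667 + 2.43876/(6.95667 × 3.04) = 6.95667 + 0.115317 = 7.07199 m along the plane.
The resultant acts 1.26667 + 0.115317 = 1.38199 m (along the plate) below the hinge at the top edge, so the moment about the hinge is M = F × 1.38199 = 166.594 × 1.38199 = 230.231 kN·m.
A normal force at the bottom, 3.8 m from the hinge, must supply this moment: P = 230.231/3.8 = 60.5871 kN.

P ≈ 61 kN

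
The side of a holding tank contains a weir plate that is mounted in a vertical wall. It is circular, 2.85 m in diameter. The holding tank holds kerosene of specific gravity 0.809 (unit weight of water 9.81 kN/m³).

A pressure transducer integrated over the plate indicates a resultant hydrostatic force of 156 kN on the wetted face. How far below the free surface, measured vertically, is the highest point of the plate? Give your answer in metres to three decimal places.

γ = 0.809 × 9.81 = 7.93629 kN/m³.
A = π(1.425)² = 6.3794 m².
From F = γ·h_c·A, the centroid depth is h_c = 156/(7.93629 × 6.3794) = 3.08125 m.
The centroid is at the centre, 1.425 m below the top of the plate, so the highest point sits at h_top = 3.08125 − 1.425 = 1.65625 m below the surface.

d_top ≈ 1.656 m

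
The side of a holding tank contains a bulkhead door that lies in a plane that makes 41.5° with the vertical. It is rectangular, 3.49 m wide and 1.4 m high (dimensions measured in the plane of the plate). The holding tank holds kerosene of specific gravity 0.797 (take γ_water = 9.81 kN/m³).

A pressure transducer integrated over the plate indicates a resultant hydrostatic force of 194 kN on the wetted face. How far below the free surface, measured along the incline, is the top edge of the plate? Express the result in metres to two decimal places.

y_top ≈ 6.08 m

γ = 0.797 × 9.81 = 7.81857 kN/m³.
A = 3.49 × 1.4 = 4.886 m².
From F = γ·h_c·A, the centroid depth is h_c = 194/(7.81857 × 4.886) = 5.07833 m.
The plate makes 41.5° with the vertical, i.e. θ = 90° − 41.5° = 48.5° to the horizontal. Measuring y along the incline from the free-surface line, vertical depth h = y·sinθ with sinθ = 0.748956.
Along the incline, y_c = h_c/sinθ = 5.07833/0.748956 = 6.78055 m.
The centroid lies 1.4/2 = 0.7 m below the top edge, so the top edge sits at y_top = 6.78055 − 0.7 = 6.08055 m along the incline.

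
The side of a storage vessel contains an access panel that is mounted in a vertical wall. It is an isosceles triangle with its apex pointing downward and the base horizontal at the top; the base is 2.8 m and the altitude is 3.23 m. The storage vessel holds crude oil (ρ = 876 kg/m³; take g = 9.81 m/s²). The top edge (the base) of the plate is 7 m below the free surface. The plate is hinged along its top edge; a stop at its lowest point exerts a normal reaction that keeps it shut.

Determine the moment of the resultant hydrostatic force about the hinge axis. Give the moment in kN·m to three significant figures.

γ = ρg = 876 × 9.81 / 1000 = 8.59356 kN/m³.
With the apex down, the centroid sits h/3 = 3.23/3 = 1.07667 m below the base (the top edge), so the centroid depth is h_c = 7 + 1.07667 = 8.07667 m.
A = ½ × 2.8 × 3.23 = 4.522 m².
Resultant F = γ·h_c·A = 8.59356 × 8.07667 × 4.522 = 313.86 kN.
I_c = b·h³/36 = 2.8 × 3.23³/36 = 2.62098 m⁴.
Centre of pressure: y_p = y_c + I_c/(y_c·A) = 8.07667 + 2.62098/(8.07667 × 4.522) = 8.07667 + 0.071763 = 8.14843 m along the plane.
The resultant acts 1.07667 + 0.071763 = 1.14843 m (along the plate) below the hinge at the top edge, so the moment about the hinge is M = F × 1.14843 = 313.86 × 1.14843 = 360.446 kN·m.

M ≈ 360 kN·m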